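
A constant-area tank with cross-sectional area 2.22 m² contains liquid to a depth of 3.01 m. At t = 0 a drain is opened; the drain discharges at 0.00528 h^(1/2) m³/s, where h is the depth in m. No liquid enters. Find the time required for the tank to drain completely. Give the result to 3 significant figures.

A dh/dt = −Q_out = −0.00528 √h.
This is separable: 2 d(√h)/dt = −0.00528/A, so √h = √h₀ − (0.00528/(2A)) t.
Set h = 0: 2√h₀ = (0.00528/A) t_empty ⇒ t_empty = 2A√h₀/0.00528.
t_empty = 2·2.22·√3.01/0.00528 = 4.4400·1.7349/0.00528 = 1458.9 s.

1460 s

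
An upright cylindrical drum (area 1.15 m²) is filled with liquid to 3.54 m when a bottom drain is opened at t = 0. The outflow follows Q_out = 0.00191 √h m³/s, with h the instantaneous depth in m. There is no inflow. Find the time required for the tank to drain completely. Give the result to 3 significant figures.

Mass balance (ρ constant): A dh/dt = −0.00191 √h.
∫ h^(−1/2) dh = −(0.00191/A) ∫ dt, giving 2√h = 2√h₀ − (0.00191/A) t.
Set h = 0: 2√h₀ = (0.00191/A) t_empty ⇒ t_empty = 2A√h₀/0.00191.
t_empty = 2·1.15·√3.54/0.00191 = 2.3000·1.8815/0.00191 = 2265.7 s.

2270 s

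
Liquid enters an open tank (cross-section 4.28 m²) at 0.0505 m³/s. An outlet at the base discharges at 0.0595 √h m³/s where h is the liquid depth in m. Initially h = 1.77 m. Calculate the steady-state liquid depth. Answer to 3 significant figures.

0.720 m

Level balance: A dh/dt = 0.0505 − 0.0595 √h. Setting dh/dt = 0:
Q_in = 0.0595 √h_ss ⇒ √h_ss = 0.0505/0.0595 = 0.84874.
h_ss = 0.84874² = 0.72036 m. (Since h₀ = 1.77 m > h_ss, the level will fall toward this value.)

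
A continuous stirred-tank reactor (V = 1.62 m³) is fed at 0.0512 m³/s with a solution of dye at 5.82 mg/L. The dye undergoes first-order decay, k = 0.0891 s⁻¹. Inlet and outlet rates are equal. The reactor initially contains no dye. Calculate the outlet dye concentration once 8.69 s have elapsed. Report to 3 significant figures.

0.990 mg/L

V dC/dt = Q(C_in − C) − k V C.
This is linear with rate a = Q/V + k = 0.12070 s⁻¹.
C_ss = Q C_in/(Q + kV) = 1.5239 mg/L; C(t) = C_ss + (C₀ − C_ss) e^(−a t).
C(8.69) = 1.5239 + (-1.5239)·e^(−0.12070·8.69) = 1.5239 + (-1.5239)·0.35031 = 0.99005 mg/L.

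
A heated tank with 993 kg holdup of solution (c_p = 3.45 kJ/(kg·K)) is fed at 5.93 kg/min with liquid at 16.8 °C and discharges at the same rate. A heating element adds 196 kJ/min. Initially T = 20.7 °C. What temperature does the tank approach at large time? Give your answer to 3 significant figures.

26.4 °C

Unsteady energy balance on the tank contents: M c_p dT/dt = ṁ c_p (T_in − T) + 196.
At steady state dT/dt = 0 ⇒ T_ss = T_in + Q̇/(ṁ c_p) = 16.8 + 196/(5.93·3.45) = 26.380 °C.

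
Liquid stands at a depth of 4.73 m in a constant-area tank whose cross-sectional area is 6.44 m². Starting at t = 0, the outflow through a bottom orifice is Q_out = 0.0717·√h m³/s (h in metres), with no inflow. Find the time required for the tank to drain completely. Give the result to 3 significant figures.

With no inflow, A dh/dt = −0.0717 √h.
This is separable: 2 d(√h)/dt = −0.0717/A, so √h = √h₀ − (0.0717/(2A)) t.
Tank is empty when √h = 0: t_empty = 2A√h₀/0.0717.
t_empty = 2·6.44·√4.73/0.0717 = 12.880·2.1749/0.0717 = 390.69 s.

391 s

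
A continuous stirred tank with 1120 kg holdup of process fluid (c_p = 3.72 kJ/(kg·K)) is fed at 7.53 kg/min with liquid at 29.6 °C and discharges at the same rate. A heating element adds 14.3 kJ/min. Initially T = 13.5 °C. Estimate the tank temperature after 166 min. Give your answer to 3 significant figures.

24.7 °C

M c_p dT/dt = ṁ c_p (T_in − T) + Q̇.
Rearrange: dT/dt = (T_ss − T)/τ with τ = M/ṁ = 148.74 min and T_ss = T_in + Q̇/(ṁ c_p) = 30.111 °C.
T approaches T_ss exponentially: T(t) = T_ss + (T₀ − T_ss) e^(−t/τ).
T(166) = 30.111 + (-16.611)·e^(−166/148.74) = 30.111 + (-16.611)·0.32757 = 24.669 °C.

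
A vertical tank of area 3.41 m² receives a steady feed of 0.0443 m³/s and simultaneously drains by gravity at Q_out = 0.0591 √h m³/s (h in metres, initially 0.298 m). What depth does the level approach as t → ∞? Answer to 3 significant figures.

A dh/dt = Q_in − 0.0591 √h. Steady state requires inflow = outflow:
Q_in = 0.0591 √h_ss ⇒ √h_ss = 0.0443/0.0591 = 0.74958.
h_ss = 0.74958² = 0.56187 m. (Since h₀ = 0.298 m < h_ss, the level will rise toward this value.)

0.562 m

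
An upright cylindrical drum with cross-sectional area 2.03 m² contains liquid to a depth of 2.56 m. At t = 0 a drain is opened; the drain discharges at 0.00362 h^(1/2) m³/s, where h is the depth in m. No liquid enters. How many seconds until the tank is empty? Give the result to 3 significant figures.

1790 s

A dh/dt = −Q_out = −0.00362 √h.
This is separable: 2 d(√h)/dt = −0.00362/A, so √h = √h₀ − (0.00362/(2A)) t.
Tank is empty when √h = 0: t_empty = 2A√h₀/0.00362.
t_empty = 2·2.03·√2.56/0.00362 = 4.0600·1.6000/0.00362 = 1794.5 s.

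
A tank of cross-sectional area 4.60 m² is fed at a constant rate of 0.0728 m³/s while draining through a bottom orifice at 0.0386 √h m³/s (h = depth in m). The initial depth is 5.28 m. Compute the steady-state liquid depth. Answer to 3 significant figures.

Accumulation of liquid (constant cross-section A): A dh/dt = Q_in − 0.0386 √h. At steady state dh/dt = 0:
Q_in = 0.0386 √h_ss ⇒ √h_ss = 0.0728/0.0386 = 1.8860.
h_ss = 1.8860² = 3.5570 m. (Since h₀ = 5.28 m > h_ss, the level will fall toward this value.)

3.56 m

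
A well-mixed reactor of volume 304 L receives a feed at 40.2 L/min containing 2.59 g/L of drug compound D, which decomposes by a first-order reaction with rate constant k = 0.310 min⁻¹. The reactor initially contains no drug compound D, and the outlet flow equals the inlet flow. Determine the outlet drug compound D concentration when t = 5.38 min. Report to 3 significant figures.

0.703 g/L

V dC/dt = Q(C_in − C) − k V C.
This is linear with rate a = Q/V + k = 0.44224 min⁻¹.
C_ss = Q C_in/(Q + kV) = 0.77446 g/L; C(t) = C_ss + (C₀ − C_ss) e^(−a t).
C(5.38) = 0.77446 + (-0.77446)·e^(−0.44224·5.38) = 0.77446 + (-0.77446)·0.092621 = 0.70273 g/L.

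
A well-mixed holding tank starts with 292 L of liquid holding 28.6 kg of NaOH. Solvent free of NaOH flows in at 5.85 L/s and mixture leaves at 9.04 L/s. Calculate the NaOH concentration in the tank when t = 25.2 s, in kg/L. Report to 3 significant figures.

Total volume: dV/dt = Q_in − Q_out = -3.1900 L/s, so V(t) = 292 − 3.1900 t and V(25.2) = 211.61 L.
No NaOH enters, so dm/dt = −Q_out · (m/V).
Separate: dm/m = −Q_out dt/V(t) ⇒ ln(m/m₀) = −(Q_out/(Q_in−Q_out)) ln(V/V₀).
m = m₀ (V₀/V)^(Q_out/(Q_in−Q_out)) = 28.6 × (292/211.61)^(-2.8339) = 11.483 kg.
C = m/V = 11.483/211.61 = 0.054267 kg/L.

0.0543 kg/L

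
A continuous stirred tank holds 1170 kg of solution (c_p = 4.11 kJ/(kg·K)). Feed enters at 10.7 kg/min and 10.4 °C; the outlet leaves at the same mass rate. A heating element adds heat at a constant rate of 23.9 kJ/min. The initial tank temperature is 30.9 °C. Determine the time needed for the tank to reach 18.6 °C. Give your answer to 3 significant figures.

105 min

M c_p dT/dt = ṁ c_p (T_in − T) + Q̇.
τ = M/ṁ = 109.35 min; T_ss = T_in + Q̇/(ṁ c_p) = 10.943 °C.
T(t) = T_ss + (T₀ − T_ss) e^(−t/τ). Set T = 18.6:
e^(−t/τ) = (18.6 − 10.943)/(30.9 − 10.943) = 0.38366
t = −109.35 · ln(0.38366) = 104.75 min.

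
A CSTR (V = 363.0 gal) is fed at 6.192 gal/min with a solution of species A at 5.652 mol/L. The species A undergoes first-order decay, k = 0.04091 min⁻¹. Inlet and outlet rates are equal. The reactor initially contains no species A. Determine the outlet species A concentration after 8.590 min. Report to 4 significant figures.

Species balance: V dC/dt = Q C_in − Q C − k V C.
dC/dt = (Q/V) C_in − (Q/V + k) C; effective rate a = Q/V + k = 0.0170579 + 0.04091 = 0.0579679 min⁻¹.
C_ss = Q C_in/(Q + kV) = 1.66318 mol/L; C(t) = C_ss + (C₀ − C_ss) e^(−a t).
C(8.590) = 1.66318 + (-1.66318)·e^(−0.0579679·8.590) = 1.66318 + (-1.66318)·0.607779 = 0.652334 mol/L.

0.6523 mol/L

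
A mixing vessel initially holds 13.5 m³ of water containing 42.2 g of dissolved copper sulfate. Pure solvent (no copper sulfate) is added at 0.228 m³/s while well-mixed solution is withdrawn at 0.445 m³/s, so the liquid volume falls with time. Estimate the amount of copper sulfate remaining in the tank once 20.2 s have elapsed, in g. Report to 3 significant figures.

Let m(t) be the amount of copper sulfate. Volume: V(t) = V₀ + (Q_in − Q_out) t = 13.5 − 0.21700 t; V(20.2) = 9.1166 m³.
Species balance (pure solvent in): dm/dt = −Q_out · m/V(t).
dm/m = −Q_out dt/(V₀ − 0.21700 t); integrating gives ln(m/m₀) = −(Q_out/(Q_in−Q_out)) ln(V/V₀).
m = m₀ (V₀/V)^(Q_out/(Q_in−Q_out)) = 42.2 × (13.5/9.1166)^(-2.0507) = 18.865 g.

18.9 g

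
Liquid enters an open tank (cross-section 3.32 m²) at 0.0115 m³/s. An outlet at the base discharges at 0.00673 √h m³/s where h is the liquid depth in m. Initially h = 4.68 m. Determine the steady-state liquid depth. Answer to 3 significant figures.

2.92 m

Level balance: A dh/dt = 0.0115 − 0.00673 √h. Setting dh/dt = 0:
Q_in = 0.00673 √h_ss ⇒ √h_ss = 0.0115/0.00673 = 1.7088.
h_ss = 1.7088² = 2.9199 m. (Since h₀ = 4.68 m > h_ss, the level will fall toward this value.)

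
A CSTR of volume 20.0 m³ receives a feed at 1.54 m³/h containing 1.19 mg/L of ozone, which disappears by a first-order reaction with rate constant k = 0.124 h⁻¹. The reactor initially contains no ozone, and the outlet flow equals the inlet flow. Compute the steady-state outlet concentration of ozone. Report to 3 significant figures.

Accumulation = in − out − consumed: V dC/dt = Q C_in − Q C − k V C.
At steady state: 0 = Q C_in − (Q + kV) C_ss, so C_ss = Q C_in/(Q + kV).
C_ss = 1.54·1.19/(1.54 + 0.124·20.0) = 1.8326/4.0200 = 0.45587 mg/L.

0.456 mg/L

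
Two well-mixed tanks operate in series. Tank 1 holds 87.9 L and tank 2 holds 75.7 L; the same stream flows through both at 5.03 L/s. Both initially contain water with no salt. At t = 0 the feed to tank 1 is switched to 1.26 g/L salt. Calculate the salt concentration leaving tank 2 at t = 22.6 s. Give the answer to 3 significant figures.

Each tank obeys Vᵢ dCᵢ/dt = Q(Cᵢ₋₁ − Cᵢ), so τᵢ = Vᵢ/Q.
τ₁ = 87.9/5.03 = 17.475 s; τ₂ = 75.7/5.03 = 15.050 s.
Tank 1: C₁ = C_in(1 − e^(−t/τ₁)). Tank 2 (τ₁ ≠ τ₂): C₂ = C_in[1 − (τ₁ e^(−t/τ₁) − τ₂ e^(−t/τ₂))/(τ₁ − τ₂)].
At t = 22.6: e^(−t/τ₁) = 0.27437, e^(−t/τ₂) = 0.22275.
C₂ = 1.26·[1 − (17.475·0.27437 − 15.050·0.22275)/(2.4254)] = 1.26·0.40533 = 0.51071 g/L.

0.511 g/L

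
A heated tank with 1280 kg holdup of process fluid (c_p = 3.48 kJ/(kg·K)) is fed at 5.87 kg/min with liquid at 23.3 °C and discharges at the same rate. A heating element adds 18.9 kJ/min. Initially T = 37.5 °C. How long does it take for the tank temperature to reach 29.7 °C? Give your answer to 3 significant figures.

Unsteady energy balance on the tank contents: M c_p dT/dt = ṁ c_p (T_in − T) + 18.9.
τ = M/ṁ = 218.06 min; T_ss = T_in + Q̇/(ṁ c_p) = 24.225 °C.
T(t) = T_ss + (T₀ − T_ss) e^(−t/τ). Set T = 29.7:
e^(−t/τ) = (29.7 − 24.225)/(37.5 − 24.225) = 0.41242
t = −218.06 · ln(0.41242) = 193.14 min.

193 min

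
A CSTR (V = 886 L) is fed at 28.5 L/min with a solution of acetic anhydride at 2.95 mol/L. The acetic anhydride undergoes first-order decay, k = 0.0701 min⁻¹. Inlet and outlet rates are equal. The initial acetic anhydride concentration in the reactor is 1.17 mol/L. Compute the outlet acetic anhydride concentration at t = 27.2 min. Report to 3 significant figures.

0.943 mol/L

Accumulation = in − out − consumed: V dC/dt = Q C_in − Q C − k V C.
This is linear with rate a = Q/V + k = 0.10227 min⁻¹.
C_ss = Q C_in/(Q + kV) = 0.92789 mol/L; C(t) = C_ss + (C₀ − C_ss) e^(−a t).
C(27.2) = 0.92789 + (0.24211)·e^(−0.10227·27.2) = 0.92789 + (0.24211)·0.061935 = 0.94289 mol/L.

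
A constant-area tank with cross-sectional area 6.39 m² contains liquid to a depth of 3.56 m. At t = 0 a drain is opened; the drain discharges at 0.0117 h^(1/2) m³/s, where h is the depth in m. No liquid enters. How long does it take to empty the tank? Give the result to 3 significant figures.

Accumulation of liquid (constant cross-section A): A dh/dt = −0.0117 √h.
This is separable: 2 d(√h)/dt = −0.0117/A, so √h = √h₀ − (0.0117/(2A)) t.
Tank is empty when √h = 0: t_empty = 2A√h₀/0.0117.
t_empty = 2·6.39·√3.56/0.0117 = 12.780·1.8868/0.0117 = 2061.0 s.

2060 s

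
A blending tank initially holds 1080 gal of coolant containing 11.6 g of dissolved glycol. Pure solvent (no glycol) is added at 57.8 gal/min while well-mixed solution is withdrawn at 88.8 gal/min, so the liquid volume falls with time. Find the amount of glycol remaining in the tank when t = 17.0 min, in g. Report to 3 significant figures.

1.71 g

Let m(t) be the amount of glycol. Volume: V(t) = V₀ + (Q_in − Q_out) t = 1080 − 31.000 t; V(17.0) = 553.00 gal.
Species balance (pure solvent in): dm/dt = −Q_out · m/V(t).
Separate: dm/m = −Q_out dt/V(t) ⇒ ln(m/m₀) = −(Q_out/(Q_in−Q_out)) ln(V/V₀).
m = m₀ (V₀/V)^(Q_out/(Q_in−Q_out)) = 11.6 × (1080/553.00)^(-2.8645) = 1.7051 g.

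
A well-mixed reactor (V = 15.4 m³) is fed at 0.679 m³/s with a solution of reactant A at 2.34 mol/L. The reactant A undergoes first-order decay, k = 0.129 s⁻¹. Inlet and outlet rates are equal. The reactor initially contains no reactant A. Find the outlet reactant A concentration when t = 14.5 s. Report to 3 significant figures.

0.548 mol/L

Species balance: V dC/dt = Q C_in − Q C − k V C.
dC/dt = (Q/V) C_in − (Q/V + k) C; effective rate a = Q/V + k = 0.044091 + 0.129 = 0.17309 s⁻¹.
C_ss = Q C_in/(Q + kV) = 0.59606 mol/L; C(t) = C_ss + (C₀ − C_ss) e^(−a t).
C(14.5) = 0.59606 + (-0.59606)·e^(−0.17309·14.5) = 0.59606 + (-0.59606)·0.081283 = 0.54761 mol/L.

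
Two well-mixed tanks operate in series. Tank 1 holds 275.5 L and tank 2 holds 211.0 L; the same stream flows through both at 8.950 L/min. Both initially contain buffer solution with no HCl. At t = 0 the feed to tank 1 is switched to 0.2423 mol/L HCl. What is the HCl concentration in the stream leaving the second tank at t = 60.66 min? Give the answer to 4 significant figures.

0.1585 mol/L

Species balance on tank i: dCᵢ/dt = (Cᵢ₋₁ − Cᵢ)/τᵢ with τᵢ = Vᵢ/Q.
τ₁ = 275.5/8.950 = 30.7821 min; τ₂ = 211.0/8.950 = 23.5754 min.
Solving the cascade with C₁(0)=C₂(0)=0 gives C₂(t) = C_in[1 − (τ₁ e^(−t/τ₁) − τ₂ e^(−t/τ₂))/(τ₁ − τ₂)].
At t = 60.66: e^(−t/τ₁) = 0.139370, e^(−t/τ₂) = 0.0763048.
C₂ = 0.2423·[1 − (30.7821·0.139370 − 23.5754·0.0763048)/(7.20670)] = 0.2423·0.654325 = 0.158543 mol/L.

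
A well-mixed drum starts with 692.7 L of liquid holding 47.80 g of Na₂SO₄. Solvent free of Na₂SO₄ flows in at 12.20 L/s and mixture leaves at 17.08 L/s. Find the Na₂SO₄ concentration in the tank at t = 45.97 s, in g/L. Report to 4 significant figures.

Let m(t) be the amount of Na₂SO₄. Volume: V(t) = V₀ + (Q_in − Q_out) t = 692.7 − 4.88000 t; V(45.97) = 468.366 L.
No Na₂SO₄ enters, so dm/dt = −Q_out · (m/V).
Separate: dm/m = −Q_out dt/V(t) ⇒ ln(m/m₀) = −(Q_out/(Q_in−Q_out)) ln(V/V₀).
m = m₀ (V₀/V)^(Q_out/(Q_in−Q_out)) = 47.80 × (692.7/468.366)^(-3.50000) = 12.1498 g.
C = m/V = 12.1498/468.366 = 0.0259408 g/L.

0.02594 g/L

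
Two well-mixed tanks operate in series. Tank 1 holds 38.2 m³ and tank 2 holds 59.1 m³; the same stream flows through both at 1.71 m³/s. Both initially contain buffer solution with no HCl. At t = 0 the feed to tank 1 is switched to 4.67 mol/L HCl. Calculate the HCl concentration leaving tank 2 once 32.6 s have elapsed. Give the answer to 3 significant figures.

1.51 mol/L

Time constants: τᵢ = Vᵢ/Q for each well-mixed tank.
τ₁ = 38.2/1.71 = 22.339 s; τ₂ = 59.1/1.71 = 34.561 s.
Solving the cascade with C₁(0)=C₂(0)=0 gives C₂(t) = C_in[1 − (τ₁ e^(−t/τ₁) − τ₂ e^(−t/τ₂))/(τ₁ − τ₂)].
At t = 32.6: e^(−t/τ₁) = 0.23239, e^(−t/τ₂) = 0.38936.
C₂ = 4.67·[1 − (22.339·0.23239 − 34.561·0.38936)/(-12.222)] = 4.67·0.32374 = 1.5119 mol/L.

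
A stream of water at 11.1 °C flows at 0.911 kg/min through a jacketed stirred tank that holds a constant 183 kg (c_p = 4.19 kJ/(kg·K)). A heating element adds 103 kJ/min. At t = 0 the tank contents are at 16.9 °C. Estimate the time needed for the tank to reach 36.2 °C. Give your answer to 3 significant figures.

486 min

Unsteady energy balance on the tank contents: M c_p dT/dt = ṁ c_p (T_in − T) + 103.
τ = M/ṁ = 200.88 min; T_ss = T_in + Q̇/(ṁ c_p) = 38.084 °C.
T(t) = T_ss + (T₀ − T_ss) e^(−t/τ). Set T = 36.2:
e^(−t/τ) = (36.2 − 38.084)/(16.9 − 38.084) = 0.088931
t = −200.88 · ln(0.088931) = 486.10 min.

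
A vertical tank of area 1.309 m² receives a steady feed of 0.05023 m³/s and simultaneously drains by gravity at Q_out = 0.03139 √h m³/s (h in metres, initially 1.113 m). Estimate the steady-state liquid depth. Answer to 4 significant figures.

Accumulation of liquid (constant cross-section A): A dh/dt = Q_in − 0.03139 √h. At steady state dh/dt = 0:
Q_in = 0.03139 √h_ss ⇒ √h_ss = 0.05023/0.03139 = 1.60019.
h_ss = 1.60019² = 2.56061 m. (Since h₀ = 1.113 m < h_ss, the level will rise toward this value.)

2.561 m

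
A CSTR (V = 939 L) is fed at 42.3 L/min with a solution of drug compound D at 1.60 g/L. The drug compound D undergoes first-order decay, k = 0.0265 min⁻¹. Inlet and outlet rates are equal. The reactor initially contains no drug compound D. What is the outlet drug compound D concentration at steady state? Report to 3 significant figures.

1.01 g/L

Species balance: V dC/dt = Q C_in − Q C − k V C.
At steady state: 0 = Q C_in − (Q + kV) C_ss, so C_ss = Q C_in/(Q + kV).
C_ss = 42.3·1.60/(42.3 + 0.0265·939) = 67.680/67.183 = 1.0074 g/L.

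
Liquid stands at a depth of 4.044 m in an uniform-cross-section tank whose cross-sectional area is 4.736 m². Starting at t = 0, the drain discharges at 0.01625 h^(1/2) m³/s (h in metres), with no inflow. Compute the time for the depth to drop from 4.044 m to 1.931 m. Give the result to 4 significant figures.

With no inflow, A dh/dt = −0.01625 √h.
Separate and integrate: 2(√h − √h₀) = −(0.01625/A) t.
t = 2A(√h₀ − √h)/0.01625 = 2·4.736·(√4.044 − √1.931)/0.01625
  = 9.47200 × (2.01097 − 1.38960) / 0.01625 = 362.189 s.

362.2 s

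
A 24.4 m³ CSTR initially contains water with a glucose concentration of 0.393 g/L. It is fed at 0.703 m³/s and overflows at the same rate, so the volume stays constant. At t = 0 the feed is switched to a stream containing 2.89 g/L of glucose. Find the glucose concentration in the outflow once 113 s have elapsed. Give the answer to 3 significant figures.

2.79 g/L

Accumulation = in − out for the solute gives V dC/dt = Q(C_in − C).
So dC/dt = (C_in − C)/τ with τ = V/Q = 24.4/0.703 = 34.708 s.
Integrating: C(t) = C_in + (C₀ − C_in) e^(−t/τ).
C(113) = 2.89 + (0.393 − 2.89)·e^(−113/34.708) = 2.89 + (-2.4970)·0.038554 = 2.7937 g/L.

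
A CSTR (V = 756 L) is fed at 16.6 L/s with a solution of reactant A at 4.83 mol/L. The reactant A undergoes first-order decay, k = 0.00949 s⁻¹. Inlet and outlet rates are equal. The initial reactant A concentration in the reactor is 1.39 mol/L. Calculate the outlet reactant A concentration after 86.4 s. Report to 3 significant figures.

V dC/dt = Q(C_in − C) − k V C.
dC/dt = (Q/V) C_in − (Q/V + k) C; effective rate a = Q/V + k = 0.021958 + 0.00949 = 0.031448 s⁻¹.
C_ss = Q C_in/(Q + kV) = 3.3724 mol/L; C(t) = C_ss + (C₀ − C_ss) e^(−a t).
C(86.4) = 3.3724 + (-1.9824)·e^(−0.031448·86.4) = 3.3724 + (-1.9824)·0.066067 = 3.2415 mol/L.

3.24 mol/L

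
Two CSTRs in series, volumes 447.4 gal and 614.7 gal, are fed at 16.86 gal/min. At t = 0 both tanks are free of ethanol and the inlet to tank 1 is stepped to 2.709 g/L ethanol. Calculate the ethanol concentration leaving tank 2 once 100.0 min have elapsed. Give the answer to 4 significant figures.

Time constants: τᵢ = Vᵢ/Q for each well-mixed tank.
τ₁ = 447.4/16.86 = 26.5362 min; τ₂ = 614.7/16.86 = 36.4591 min.
Solving the cascade with C₁(0)=C₂(0)=0 gives C₂(t) = C_in[1 − (τ₁ e^(−t/τ₁) − τ₂ e^(−t/τ₂))/(τ₁ − τ₂)].
At t = 100.0: e^(−t/τ₁) = 0.0230881, e^(−t/τ₂) = 0.0643897.
C₂ = 2.709·[1 − (26.5362·0.0230881 − 36.4591·0.0643897)/(-9.92289)] = 2.709·0.825160 = 2.23536 g/L.

2.235 g/L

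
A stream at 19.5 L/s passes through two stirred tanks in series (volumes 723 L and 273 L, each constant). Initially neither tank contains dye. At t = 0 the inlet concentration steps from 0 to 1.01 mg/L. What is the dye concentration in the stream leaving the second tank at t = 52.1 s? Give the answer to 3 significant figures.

0.627 mg/L

Species balance on tank i: dCᵢ/dt = (Cᵢ₋₁ − Cᵢ)/τᵢ with τᵢ = Vᵢ/Q.
τ₁ = 723/19.5 = 37.077 s; τ₂ = 273/19.5 = 14.000 s.
Tank 1: C₁ = C_in(1 − e^(−t/τ₁)). Tank 2 (τ₁ ≠ τ₂): C₂ = C_in[1 − (τ₁ e^(−t/τ₁) − τ₂ e^(−t/τ₂))/(τ₁ − τ₂)].
At t = 52.1: e^(−t/τ₁) = 0.24532, e^(−t/τ₂) = 0.024199.
C₂ = 1.01·[1 − (37.077·0.24532 − 14.000·0.024199)/(23.077)] = 1.01·0.62053 = 0.62674 mg/L.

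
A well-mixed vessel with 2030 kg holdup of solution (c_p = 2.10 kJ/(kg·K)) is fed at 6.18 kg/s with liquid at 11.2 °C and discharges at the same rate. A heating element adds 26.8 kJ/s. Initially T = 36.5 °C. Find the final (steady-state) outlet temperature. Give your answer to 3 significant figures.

Unsteady energy balance on the tank contents: M c_p dT/dt = ṁ c_p (T_in − T) + 26.8.
At steady state dT/dt = 0 ⇒ T_ss = T_in + Q̇/(ṁ c_p) = 11.2 + 26.8/(6.18·2.10) = 13.265 °C.

13.3 °C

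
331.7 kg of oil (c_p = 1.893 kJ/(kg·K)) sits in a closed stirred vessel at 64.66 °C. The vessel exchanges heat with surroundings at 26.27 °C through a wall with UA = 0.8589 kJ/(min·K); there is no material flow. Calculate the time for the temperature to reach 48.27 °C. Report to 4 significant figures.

M c_p dT/dt = −UA(T − T_amb).
τ = M c_p/UA = 731.061 min; T_ss = T_amb = 26.2700 °C.
T(t) = T_ss + (T₀ − T_ss)e^(−t/τ); set T = 48.27:
t = −τ ln[(T − T_ss)/(T₀ − T_ss)] = −731.061 · ln(0.573066) = 407.021 min.

407.0 min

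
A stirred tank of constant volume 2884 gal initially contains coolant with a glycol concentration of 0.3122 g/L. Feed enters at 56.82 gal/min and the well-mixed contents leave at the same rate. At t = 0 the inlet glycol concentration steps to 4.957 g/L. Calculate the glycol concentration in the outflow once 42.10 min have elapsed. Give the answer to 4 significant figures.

Accumulation = in − out for the solute gives V dC/dt = Q(C_in − C).
Rewrite as dC/dt + C/τ = C_in/τ, τ = V/Q = 50.7568 min.
C approaches C_in exponentially: C(t) = C_in + (C₀ − C_in) e^(−t/τ).
C(42.10) = 4.957 + (0.3122 − 4.957)·e^(−42.10/50.7568) = 4.957 + (-4.64480)·0.436291 = 2.93052 g/L.

2.931 g/L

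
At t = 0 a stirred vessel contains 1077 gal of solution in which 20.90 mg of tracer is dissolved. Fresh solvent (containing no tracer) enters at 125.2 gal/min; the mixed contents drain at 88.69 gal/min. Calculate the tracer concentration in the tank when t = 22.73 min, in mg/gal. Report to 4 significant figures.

Total volume: dV/dt = Q_in − Q_out = 36.5100 gal/min, so V(t) = 1077 + 36.5100 t and V(22.73) = 1906.87 gal.
Species balance (pure solvent in): dm/dt = −Q_out · m/V(t).
dm/m = −Q_out dt/(V₀ + 36.5100 t); integrating gives ln(m/m₀) = −(Q_out/(Q_in−Q_out)) ln(V/V₀).
m = m₀ (V₀/V)^(Q_out/(Q_in−Q_out)) = 20.90 × (1077/1906.87)^(2.42920) = 5.21733 mg.
C = m/V = 5.21733/1906.87 = 0.00273607 mg/gal.

0.002736 mg/gal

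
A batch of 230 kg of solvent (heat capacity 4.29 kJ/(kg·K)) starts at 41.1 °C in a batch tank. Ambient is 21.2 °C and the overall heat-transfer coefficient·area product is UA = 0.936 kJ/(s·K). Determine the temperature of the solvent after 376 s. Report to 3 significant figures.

Unsteady energy balance on the tank contents: M c_p dT/dt = −UA(T − T_amb).
dT/dt = (T_ss − T)/τ with T_ss = T_amb = 21.200 °C, τ = M c_p/UA = 230·4.29/0.936 = 1054.2 s.
T approaches T_ss exponentially: T(t) = T_ss + (T₀ − T_ss) e^(−t/τ).
T(376) = 21.200 + (19.900)·0.70000 = 35.130 °C.

35.1 °C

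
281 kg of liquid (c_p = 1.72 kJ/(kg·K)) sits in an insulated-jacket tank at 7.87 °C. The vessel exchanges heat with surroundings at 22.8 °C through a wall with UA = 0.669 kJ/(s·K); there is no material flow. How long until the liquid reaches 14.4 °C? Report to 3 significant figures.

Lumped-capacitance energy balance: M c_p dT/dt = UA(T_amb − T).
τ = M c_p/UA = 722.45 s; T_ss = T_amb = 22.800 °C.
T(t) = T_ss + (T₀ − T_ss)e^(−t/τ); set T = 14.4:
t = −τ ln[(T − T_ss)/(T₀ − T_ss)] = −722.45 · ln(0.56263) = 415.51 s.

416 s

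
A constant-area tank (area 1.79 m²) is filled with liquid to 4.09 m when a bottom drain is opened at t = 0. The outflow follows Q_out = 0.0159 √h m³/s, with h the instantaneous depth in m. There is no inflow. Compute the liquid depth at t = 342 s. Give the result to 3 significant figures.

0.253 m

With no inflow, A dh/dt = −0.0159 √h.
Separate and integrate: 2(√h − √h₀) = −(0.0159/A) t.
√h = √4.09 − 0.0159·342/(2·1.79) = 2.0224 − 1.5189 = 0.50344.
h = 0.50344² = 0.25345 m.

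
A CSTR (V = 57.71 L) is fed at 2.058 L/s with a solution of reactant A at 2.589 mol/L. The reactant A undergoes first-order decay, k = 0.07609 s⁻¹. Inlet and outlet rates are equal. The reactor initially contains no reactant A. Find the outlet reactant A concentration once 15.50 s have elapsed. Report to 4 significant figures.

V dC/dt = Q(C_in − C) − k V C.
This is linear with rate a = Q/V + k = 0.111751 s⁻¹.
C_ss = Q C_in/(Q + kV) = 0.826180 mol/L; C(t) = C_ss + (C₀ − C_ss) e^(−a t).
C(15.50) = 0.826180 + (-0.826180)·e^(−0.111751·15.50) = 0.826180 + (-0.826180)·0.176905 = 0.680024 mol/L.

0.6800 mol/L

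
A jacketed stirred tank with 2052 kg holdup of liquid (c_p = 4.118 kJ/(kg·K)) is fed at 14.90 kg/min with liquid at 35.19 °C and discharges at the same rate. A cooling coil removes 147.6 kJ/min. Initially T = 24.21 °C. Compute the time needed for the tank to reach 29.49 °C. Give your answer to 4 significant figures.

131.7 min

M c_p dT/dt = ṁ c_p (T_in − T) − Q̇.
τ = M/ṁ = 137.718 min; T_ss = T_in − Q̇/(ṁ c_p) = 32.7845 °C.
T(t) = T_ss + (T₀ − T_ss) e^(−t/τ). Set T = 29.49:
e^(−t/τ) = (29.49 − 32.7845)/(24.21 − 32.7845) = 0.384217
t = −137.718 · ln(0.384217) = 131.734 min.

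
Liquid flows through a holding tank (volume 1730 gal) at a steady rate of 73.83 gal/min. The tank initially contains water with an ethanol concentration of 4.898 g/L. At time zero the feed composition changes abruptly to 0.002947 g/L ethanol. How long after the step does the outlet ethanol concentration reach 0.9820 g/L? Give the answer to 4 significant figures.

Species balance: V dC/dt = Q(C_in − C) ⇒ τ = V/Q = 23.4322 min.
C(t) = C_in + (C₀ − C_in) e^(−t/τ). Set C = 0.9820 and solve for t:
e^(−t/τ) = (C − C_in)/(C₀ − C_in) = (0.9820 − 0.002947)/(4.898 − 0.002947) = 0.200009
t = −τ ln(…) = 23.4322 × 1.60939 = 37.7117 min.

37.71 min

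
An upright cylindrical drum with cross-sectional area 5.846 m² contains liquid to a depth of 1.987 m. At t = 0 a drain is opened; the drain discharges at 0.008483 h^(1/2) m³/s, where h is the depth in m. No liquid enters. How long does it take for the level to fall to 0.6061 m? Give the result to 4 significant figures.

With no inflow, A dh/dt = −0.008483 √h.
This is separable: 2 d(√h)/dt = −0.008483/A, so √h = √h₀ − (0.008483/(2A)) t.
t = 2A(√h₀ − √h)/0.008483 = 2·5.846·(√1.987 − √0.6061)/0.008483
  = 11.6920 × (1.40961 − 0.778524) / 0.008483 = 869.816 s.

869.8 s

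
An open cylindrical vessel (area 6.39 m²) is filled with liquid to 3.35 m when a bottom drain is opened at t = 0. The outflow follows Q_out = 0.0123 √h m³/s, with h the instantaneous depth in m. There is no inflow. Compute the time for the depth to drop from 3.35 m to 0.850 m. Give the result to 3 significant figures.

944 s

Volume balance on the tank: A dh/dt = −0.0123 √h.
Separate and integrate: 2(√h − √h₀) = −(0.0123/A) t.
t = 2A(√h₀ − √h)/0.0123 = 2·6.39·(√3.35 − √0.850)/0.0123
  = 12.780 × (1.8303 − 0.92195) / 0.0123 = 943.79 s.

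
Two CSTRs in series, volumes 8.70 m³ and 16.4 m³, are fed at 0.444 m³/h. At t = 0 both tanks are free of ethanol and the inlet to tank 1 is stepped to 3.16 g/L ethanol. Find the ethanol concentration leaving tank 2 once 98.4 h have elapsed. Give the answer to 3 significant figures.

2.71 g/L

Time constants: τᵢ = Vᵢ/Q for each well-mixed tank.
τ₁ = 8.70/0.444 = 19.595 h; τ₂ = 16.4/0.444 = 36.937 h.
Tank 1: C₁ = C_in(1 − e^(−t/τ₁)). Tank 2 (τ₁ ≠ τ₂): C₂ = C_in[1 − (τ₁ e^(−t/τ₁) − τ₂ e^(−t/τ₂))/(τ₁ − τ₂)].
At t = 98.4: e^(−t/τ₁) = 0.0065927, e^(−t/τ₂) = 0.069669.
C₂ = 3.16·[1 − (19.595·0.0065927 − 36.937·0.069669)/(-17.342)] = 3.16·0.85906 = 2.7146 g/L.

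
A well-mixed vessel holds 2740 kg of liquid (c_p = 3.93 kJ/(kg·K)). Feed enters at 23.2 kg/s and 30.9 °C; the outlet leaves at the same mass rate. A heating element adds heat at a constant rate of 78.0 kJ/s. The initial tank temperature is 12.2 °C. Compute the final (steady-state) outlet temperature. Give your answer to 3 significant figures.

31.8 °C

M c_p dT/dt = ṁ c_p (T_in − T) + Q̇.
At steady state dT/dt = 0 ⇒ T_ss = T_in + Q̇/(ṁ c_p) = 30.9 + 78.0/(23.2·3.93) = 31.755 °C.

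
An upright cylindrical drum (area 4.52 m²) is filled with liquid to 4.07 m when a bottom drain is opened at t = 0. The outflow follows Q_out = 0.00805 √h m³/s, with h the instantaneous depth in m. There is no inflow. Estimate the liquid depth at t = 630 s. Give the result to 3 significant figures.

With no inflow, A dh/dt = −0.00805 √h.
This is separable: 2 d(√h)/dt = −0.00805/A, so √h = √h₀ − (0.00805/(2A)) t.
√h = √4.07 − 0.00805·630/(2·4.52) = 2.0174 − 0.56101 = 1.4564.
h = 1.4564² = 2.1212 m.

2.12 m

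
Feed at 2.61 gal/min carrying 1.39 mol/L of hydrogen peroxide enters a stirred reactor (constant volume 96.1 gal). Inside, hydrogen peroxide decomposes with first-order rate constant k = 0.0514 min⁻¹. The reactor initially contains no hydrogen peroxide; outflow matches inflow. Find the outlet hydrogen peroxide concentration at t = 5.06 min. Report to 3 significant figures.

Accumulation = in − out − consumed: V dC/dt = Q C_in − Q C − k V C.
dC/dt = (Q/V) C_in − (Q/V + k) C; effective rate a = Q/V + k = 0.027159 + 0.0514 = 0.078559 min⁻¹.
C_ss = Q C_in/(Q + kV) = 0.48055 mol/L; C(t) = C_ss + (C₀ − C_ss) e^(−a t).
C(5.06) = 0.48055 + (-0.48055)·e^(−0.078559·5.06) = 0.48055 + (-0.48055)·0.67199 = 0.15762 mol/L.

0.158 mol/L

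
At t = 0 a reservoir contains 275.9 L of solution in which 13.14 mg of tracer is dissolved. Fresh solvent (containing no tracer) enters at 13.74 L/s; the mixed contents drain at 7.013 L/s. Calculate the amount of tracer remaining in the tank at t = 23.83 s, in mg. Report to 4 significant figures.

8.151 mg

Let m(t) be the amount of tracer. Volume: V(t) = V₀ + (Q_in − Q_out) t = 275.9 + 6.72700 t; V(23.83) = 436.204 L.
Species balance (pure solvent in): dm/dt = −Q_out · m/V(t).
Separate: dm/m = −Q_out dt/V(t) ⇒ ln(m/m₀) = −(Q_out/(Q_in−Q_out)) ln(V/V₀).
m = m₀ (V₀/V)^(Q_out/(Q_in−Q_out)) = 13.14 × (275.9/436.204)^(1.04252) = 8.15078 mg.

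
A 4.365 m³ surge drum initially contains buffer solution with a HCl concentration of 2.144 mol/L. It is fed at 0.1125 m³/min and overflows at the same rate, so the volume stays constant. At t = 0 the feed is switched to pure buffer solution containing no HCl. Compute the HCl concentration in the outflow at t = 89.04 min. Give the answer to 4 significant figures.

0.2161 mol/L

Species balance on the tank: V dC/dt = Q(C_in − C).
Rewrite as dC/dt + C/τ = C_in/τ, τ = V/Q = 38.8000 min.
Solution: C(t) = C_in + (C₀ − C_in) e^(−t/τ).
C(89.04) = 0 + (2.144 − 0)·e^(−89.04/38.8000) = 0 + (2.14400)·0.100777 = 0.216066 mol/L.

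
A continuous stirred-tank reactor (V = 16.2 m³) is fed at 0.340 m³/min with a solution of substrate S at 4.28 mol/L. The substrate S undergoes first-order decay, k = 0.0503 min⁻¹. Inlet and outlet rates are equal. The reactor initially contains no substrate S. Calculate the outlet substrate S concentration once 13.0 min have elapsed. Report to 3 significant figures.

Accumulation = in − out − consumed: V dC/dt = Q C_in − Q C − k V C.
This is linear with rate a = Q/V + k = 0.071288 min⁻¹.
C_ss = Q C_in/(Q + kV) = 1.2601 mol/L; C(t) = C_ss + (C₀ − C_ss) e^(−a t).
C(13.0) = 1.2601 + (-1.2601)·e^(−0.071288·13.0) = 1.2601 + (-1.2601)·0.39584 = 0.76128 mol/L.

0.761 mol/L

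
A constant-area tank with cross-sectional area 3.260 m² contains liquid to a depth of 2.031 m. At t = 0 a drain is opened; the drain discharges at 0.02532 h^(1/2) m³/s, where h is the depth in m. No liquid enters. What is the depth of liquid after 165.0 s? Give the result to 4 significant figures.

0.6152 m

A dh/dt = −Q_out = −0.02532 √h.
Separate and integrate: 2(√h − √h₀) = −(0.02532/A) t.
√h = √2.031 − 0.02532·165.0/(2·3.260) = 1.42513 − 0.640767 = 0.784365.
h = 0.784365² = 0.615228 m.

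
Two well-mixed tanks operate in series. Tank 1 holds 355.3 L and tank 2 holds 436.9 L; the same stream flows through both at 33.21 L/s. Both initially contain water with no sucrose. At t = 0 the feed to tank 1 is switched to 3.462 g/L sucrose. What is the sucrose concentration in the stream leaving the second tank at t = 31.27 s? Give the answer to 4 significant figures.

Each tank obeys Vᵢ dCᵢ/dt = Q(Cᵢ₋₁ − Cᵢ), so τᵢ = Vᵢ/Q.
τ₁ = 355.3/33.21 = 10.6986 s; τ₂ = 436.9/33.21 = 13.1557 s.
Tank 1: C₁ = C_in(1 − e^(−t/τ₁)). Tank 2 (τ₁ ≠ τ₂): C₂ = C_in[1 − (τ₁ e^(−t/τ₁) − τ₂ e^(−t/τ₂))/(τ₁ − τ₂)].
At t = 31.27: e^(−t/τ₁) = 0.0537820, e^(−t/τ₂) = 0.0928360.
C₂ = 3.462·[1 − (10.6986·0.0537820 − 13.1557·0.0928360)/(-2.45709)] = 3.462·0.737116 = 2.55190 g/L.

2.552 g/L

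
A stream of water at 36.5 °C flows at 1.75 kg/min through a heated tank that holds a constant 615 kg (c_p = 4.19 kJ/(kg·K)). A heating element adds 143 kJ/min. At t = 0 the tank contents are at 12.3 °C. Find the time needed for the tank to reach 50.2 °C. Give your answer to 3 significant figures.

M c_p dT/dt = ṁ c_p (T_in − T) + Q̇.
τ = M/ṁ = 351.43 min; T_ss = T_in + Q̇/(ṁ c_p) = 56.002 °C.
T(t) = T_ss + (T₀ − T_ss) e^(−t/τ). Set T = 50.2:
e^(−t/τ) = (50.2 − 56.002)/(12.3 − 56.002) = 0.13277
t = −351.43 · ln(0.13277) = 709.59 min.

710 min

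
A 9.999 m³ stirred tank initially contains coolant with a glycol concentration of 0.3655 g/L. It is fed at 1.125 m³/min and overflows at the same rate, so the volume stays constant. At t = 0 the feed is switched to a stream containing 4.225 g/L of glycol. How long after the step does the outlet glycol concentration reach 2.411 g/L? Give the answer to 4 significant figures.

Species balance: V dC/dt = Q(C_in − C) ⇒ τ = V/Q = 8.88800 min.
C(t) = C_in + (C₀ − C_in) e^(−t/τ). Set C = 2.411 and solve for t:
e^(−t/τ) = (C − C_in)/(C₀ − C_in) = (2.411 − 4.225)/(0.3655 − 4.225) = 0.470009
t = −τ ln(…) = 8.88800 × 0.755003 = 6.71047 min.

6.710 min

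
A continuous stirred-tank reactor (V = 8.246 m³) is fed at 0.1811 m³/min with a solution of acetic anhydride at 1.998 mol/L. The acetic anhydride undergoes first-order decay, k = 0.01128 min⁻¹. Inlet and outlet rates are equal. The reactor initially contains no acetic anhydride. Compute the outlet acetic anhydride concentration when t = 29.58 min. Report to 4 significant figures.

V dC/dt = Q(C_in − C) − k V C.
This is linear with rate a = Q/V + k = 0.0332422 min⁻¹.
C_ss = Q C_in/(Q + kV) = 1.32002 mol/L; C(t) = C_ss + (C₀ − C_ss) e^(−a t).
C(29.58) = 1.32002 + (-1.32002)·e^(−0.0332422·29.58) = 1.32002 + (-1.32002)·0.374073 = 0.826237 mol/L.

0.8262 mol/L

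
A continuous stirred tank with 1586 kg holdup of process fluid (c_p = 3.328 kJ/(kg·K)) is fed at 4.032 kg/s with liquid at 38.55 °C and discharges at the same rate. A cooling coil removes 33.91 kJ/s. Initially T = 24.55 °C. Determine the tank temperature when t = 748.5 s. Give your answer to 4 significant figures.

34.31 °C

M c_p dT/dt = ṁ c_p (T_in − T) − Q̇.
τ = M/ṁ = 393.353 s; T_ss = T_in − Q̇/(ṁ c_p) = 38.55 − 33.91/(4.032·3.328) = 36.0229 °C.
Integrating: T(t) = T_ss + (T₀ − T_ss) e^(−t/τ).
T(748.5) = 36.0229 + (-11.4729)·e^(−748.5/393.353) = 36.0229 + (-11.4729)·0.149140 = 34.3118 °C.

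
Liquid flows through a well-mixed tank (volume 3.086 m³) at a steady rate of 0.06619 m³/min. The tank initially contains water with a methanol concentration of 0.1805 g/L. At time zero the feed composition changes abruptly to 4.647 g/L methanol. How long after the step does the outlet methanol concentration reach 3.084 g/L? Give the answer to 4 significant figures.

Transient balance on the dissolved component: V dC/dt = Q(C_in − C), so τ = V/Q = 46.6234 min.
C(t) = C_in + (C₀ − C_in) e^(−t/τ). Set C = 3.084 and solve for t:
e^(−t/τ) = (C − C_in)/(C₀ − C_in) = (3.084 − 4.647)/(0.1805 − 4.647) = 0.349938
t = −τ ln(…) = 46.6234 × 1.05000 = 48.9544 min.

48.95 min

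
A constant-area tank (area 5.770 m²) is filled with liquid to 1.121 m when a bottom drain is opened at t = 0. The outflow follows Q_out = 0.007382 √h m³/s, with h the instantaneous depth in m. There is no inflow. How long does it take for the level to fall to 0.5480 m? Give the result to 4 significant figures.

497.9 s

With no inflow, A dh/dt = −0.007382 √h.
This is separable: 2 d(√h)/dt = −0.007382/A, so √h = √h₀ − (0.007382/(2A)) t.
t = 2A(√h₀ − √h)/0.007382 = 2·5.770·(√1.121 − √0.5480)/0.007382
  = 11.5400 × (1.05877 − 0.740270) / 0.007382 = 497.903 s.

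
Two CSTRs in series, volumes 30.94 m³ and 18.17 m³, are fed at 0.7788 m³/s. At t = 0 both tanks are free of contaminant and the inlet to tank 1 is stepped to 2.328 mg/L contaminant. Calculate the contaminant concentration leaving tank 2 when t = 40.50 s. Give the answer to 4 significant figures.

Each tank obeys Vᵢ dCᵢ/dt = Q(Cᵢ₋₁ − Cᵢ), so τᵢ = Vᵢ/Q.
τ₁ = 30.94/0.7788 = 39.7278 s; τ₂ = 18.17/0.7788 = 23.3308 s.
Solving the cascade with C₁(0)=C₂(0)=0 gives C₂(t) = C_in[1 − (τ₁ e^(−t/τ₁) − τ₂ e^(−t/τ₂))/(τ₁ − τ₂)].
At t = 40.50: e^(−t/τ₁) = 0.360798, e^(−t/τ₂) = 0.176241.
C₂ = 2.328·[1 − (39.7278·0.360798 − 23.3308·0.176241)/(16.3970)] = 2.328·0.376602 = 0.876729 mg/L.

0.8767 mg/L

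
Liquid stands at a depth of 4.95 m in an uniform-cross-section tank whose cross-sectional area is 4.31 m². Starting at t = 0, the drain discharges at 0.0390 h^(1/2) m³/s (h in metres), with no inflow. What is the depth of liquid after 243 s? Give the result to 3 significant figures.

Accumulation of liquid (constant cross-section A): A dh/dt = −0.0390 √h.
This is separable: 2 d(√h)/dt = −0.0390/A, so √h = √h₀ − (0.0390/(2A)) t.
√h = √4.95 − 0.0390·243/(2·4.31) = 2.2249 − 1.0994 = 1.1254.
h = 1.1254² = 1.2666 m.

1.27 m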